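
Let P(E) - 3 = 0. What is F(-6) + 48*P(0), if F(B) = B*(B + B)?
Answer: 216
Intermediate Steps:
P(E) = 3 (P(E) = 3 + 0 = 3)
F(B) = 2*B**2 (F(B) = B*(2*B) = 2*B**2)
F(-6) + 48*P(0) = 2*(-6)**2 + 48*3 = 2*36 + 144 = 72 + 144 = 216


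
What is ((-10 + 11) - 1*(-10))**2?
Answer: 121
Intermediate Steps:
((-10 + 11) - 1*(-10))**2 = (1 + 10)**2 = 11**2 = 121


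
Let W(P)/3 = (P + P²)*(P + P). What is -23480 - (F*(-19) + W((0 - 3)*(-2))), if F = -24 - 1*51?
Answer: -26417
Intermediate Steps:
F = -75 (F = -24 - 51 = -75)
W(P) = 6*P*(P + P²) (W(P) = 3*((P + P²)*(P + P)) = 3*((P + P²)*(2*P)) = 3*(2*P*(P + P²)) = 6*P*(P + P²))
-23480 - (F*(-19) + W((0 - 3)*(-2))) = -23480 - (-75*(-19) + 6*((0 - 3)*(-2))²*(1 + (0 - 3)*(-2))) = -23480 - (1425 + 6*(-3*(-2))²*(1 - 3*(-2))) = -23480 - (1425 + 6*6²*(1 + 6)) = -23480 - (1425 + 6*36*7) = -23480 - (1425 + 1512) = -23480 - 1*2937 = -23480 - 2937 = -26417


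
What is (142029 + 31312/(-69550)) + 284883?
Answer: 14845849144/34775 ≈ 4.2691e+5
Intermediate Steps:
(142029 + 31312/(-69550)) + 284883 = (142029 + 31312*(-1/69550)) + 284883 = (142029 - 15656/34775) + 284883 = 4939042819/34775 + 284883 = 14845849144/34775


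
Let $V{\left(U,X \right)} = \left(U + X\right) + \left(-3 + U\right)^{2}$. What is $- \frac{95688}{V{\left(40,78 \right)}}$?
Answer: $- \frac{95688}{1487} \approx -64.35$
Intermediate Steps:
$V{\left(U,X \right)} = U + X + \left(-3 + U\right)^{2}$
$- \frac{95688}{V{\left(40,78 \right)}} = - \frac{95688}{40 + 78 + \left(-3 + 40\right)^{2}} = - \frac{95688}{40 + 78 + 37^{2}} = - \frac{95688}{40 + 78 + 1369} = - \frac{95688}{1487}$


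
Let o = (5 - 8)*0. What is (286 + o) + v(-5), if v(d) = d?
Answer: 281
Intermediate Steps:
o = 0 (o = -3*0 = 0)
(286 + o) + v(-5) = (286 + 0) - 5 = 286 - 5 = 281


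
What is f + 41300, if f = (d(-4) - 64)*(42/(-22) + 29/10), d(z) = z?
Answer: 2267794/55 ≈ 41233.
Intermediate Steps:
f = -3706/55 (f = (-4 - 64)*(42/(-22) + 29/10) = -68*(42*(-1/22) + 29*(1/10)) = -68*(-21/11 + 29/10) = -68*109/110 = -3706/55 ≈ -67.382)
f + 41300 = -3706/55 + 41300 = 2267794/55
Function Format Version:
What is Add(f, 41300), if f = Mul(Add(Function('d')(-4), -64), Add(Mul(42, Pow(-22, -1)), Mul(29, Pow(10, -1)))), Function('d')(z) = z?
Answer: Rational(2267794, 55) ≈ 41233.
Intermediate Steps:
f = Rational(-3706, 55) (f = Mul(Add(-4, -64), Add(Mul(42, Pow(-22, -1)), Mul(29, Pow(10, -1)))) = Mul(-68, Add(Mul(42, Rational(-1, 22)), Mul(29, Rational(1, 10)))) = Mul(-68, Add(Rational(-21, 11), Rational(29, 10))) = Mul(-68, Rational(109, 110)) = Rational(-3706, 55) ≈ -67.382)
Add(f, 41300) = Add(Rational(-3706, 55), 41300) = Rational(2267794, 55)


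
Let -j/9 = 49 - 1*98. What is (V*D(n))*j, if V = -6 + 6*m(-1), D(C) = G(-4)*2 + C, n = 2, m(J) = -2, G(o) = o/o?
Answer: -31752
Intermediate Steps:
G(o) = 1
j = 441 (j = -9*(49 - 1*98) = -9*(49 - 98) = -9*(-49) = 441)
D(C) = 2 + C (D(C) = 1*2 + C = 2 + C)
V = -18 (V = -6 + 6*(-2) = -6 - 12 = -18)
(V*D(n))*j = -18*(2 + 2)*441 = -18*4*441 = -72*441 = -31752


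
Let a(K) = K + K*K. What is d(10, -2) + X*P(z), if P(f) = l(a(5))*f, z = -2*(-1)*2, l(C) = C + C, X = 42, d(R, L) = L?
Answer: 10078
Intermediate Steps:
a(K) = K + K**2
l(C) = 2*C
z = 4 (z = 2*2 = 4)
P(f) = 60*f (P(f) = (2*(5*(1 + 5)))*f = (2*(5*6))*f = (2*30)*f = 60*f)
d(10, -2) + X*P(z) = -2 + 42*(60*4) = -2 + 42*240 = -2 + 10080 = 10078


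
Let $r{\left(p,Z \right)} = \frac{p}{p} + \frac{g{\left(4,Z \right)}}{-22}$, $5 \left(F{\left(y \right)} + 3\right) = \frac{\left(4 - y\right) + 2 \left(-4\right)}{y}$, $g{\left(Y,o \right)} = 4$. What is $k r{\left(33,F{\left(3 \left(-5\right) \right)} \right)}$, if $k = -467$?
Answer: $- \frac{4203}{11} \approx -382.09$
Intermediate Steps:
$F{\left(y \right)} = -3 + \frac{-4 - y}{5 y}$ ($F{\left(y \right)} = -3 + \frac{\left(\left(4 - y\right) + 2 \left(-4\right)\right) \frac{1}{y}}{5} = -3 + \frac{\left(\left(4 - y\right) - 8\right) \frac{1}{y}}{5} = -3 + \frac{\left(-4 - y\right) \frac{1}{y}}{5} = -3 + \frac{\frac{1}{y} \left(-4 - y\right)}{5} = -3 + \frac{-4 - y}{5 y}$)
$r{\left(p,Z \right)} = \frac{9}{11}$ ($r{\left(p,Z \right)} = \frac{p}{p} + \frac{4}{-22} = 1 + 4 \left(- \frac{1}{22}\right) = 1 - \frac{2}{11} = \frac{9}{11}$)
$k r{\left(33,F{\left(3 \left(-5\right) \right)} \right)} = \left(-467\right) \frac{9}{11} = - \frac{4203}{11}$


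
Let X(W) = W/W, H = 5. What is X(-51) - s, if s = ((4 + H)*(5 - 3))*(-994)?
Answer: 17893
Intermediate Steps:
X(W) = 1
s = -17892 (s = ((4 + 5)*(5 - 3))*(-994) = (9*2)*(-994) = 18*(-994) = -17892)
X(-51) - s = 1 - 1*(-17892) = 1 + 17892 = 17893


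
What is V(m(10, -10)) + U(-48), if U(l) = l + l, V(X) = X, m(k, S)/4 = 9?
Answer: -60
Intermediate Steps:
m(k, S) = 36 (m(k, S) = 4*9 = 36)
U(l) = 2*l
V(m(10, -10)) + U(-48) = 36 + 2*(-48) = 36 - 96 = -60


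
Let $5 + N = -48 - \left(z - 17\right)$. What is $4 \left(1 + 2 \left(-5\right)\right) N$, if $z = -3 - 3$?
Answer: $1080$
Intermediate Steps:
$z = -6$
$N = -30$ ($N = -5 - \left(42 - 17\right) = -5 - 25 = -30$)
$4 \left(1 + 2 \left(-5\right)\right) N = 4 \left(1 + 2 \left(-5\right)\right) \left(-30\right) = 4 \left(1 - 10\right) \left(-30\right) = 4 \left(-9\right) \left(-30\right) = \left(-36\right) \left(-30\right) = 1080$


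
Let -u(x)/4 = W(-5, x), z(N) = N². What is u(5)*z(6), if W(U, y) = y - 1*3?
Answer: -288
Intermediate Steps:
W(U, y) = -3 + y (W(U, y) = y - 3 = -3 + y)
u(x) = 12 - 4*x (u(x) = -4*(-3 + x) = 12 - 4*x)
u(5)*z(6) = (12 - 4*5)*6² = (12 - 20)*36 = -8*36 = -288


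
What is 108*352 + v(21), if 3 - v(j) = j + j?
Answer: 37977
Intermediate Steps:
v(j) = 3 - 2*j (v(j) = 3 - (j + j) = 3 - 2*j)
108*352 + v(21) = 108*352 + (3 - 2*21) = 38016 + (3 - 42) = 38016 - 39 = 37977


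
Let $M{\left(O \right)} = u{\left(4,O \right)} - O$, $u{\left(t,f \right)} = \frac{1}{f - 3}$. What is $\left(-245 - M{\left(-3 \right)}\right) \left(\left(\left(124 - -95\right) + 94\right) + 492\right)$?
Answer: $- \frac{1197035}{6} \approx -1.9951 \cdot 10^{5}$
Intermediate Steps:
$u{\left(t,f \right)} = \frac{1}{-3 + f}$
$M{\left(O \right)} = \frac{1}{-3 + O} - O$
$\left(-245 - M{\left(-3 \right)}\right) \left(\left(\left(124 - -95\right) + 94\right) + 492\right) = \left(-245 - \frac{1 - - 3 \left(-3 - 3\right)}{-3 - 3}\right) \left(\left(\left(124 - -95\right) + 94\right) + 492\right) = \left(-245 - \frac{1 - \left(-3\right) \left(-6\right)}{-6}\right) \left(\left(\left(124 + 95\right) + 94\right) + 492\right) = \left(-245 - - \frac{1 - 18}{6}\right) \left(\left(219 + 94\right) + 492\right) = \left(-245 - \left(- \frac{1}{6}\right) \left(-17\right)\right) \left(313 + 492\right) = \left(-245 - \frac{17}{6}\right) 805 = \left(- \frac{1487}{6}\right) 805 = - \frac{1197035}{6}$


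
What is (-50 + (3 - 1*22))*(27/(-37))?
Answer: 1863/37 ≈ 50.351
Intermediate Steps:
(-50 + (3 - 1*22))*(27/(-37)) = (-50 + (3 - 22))*(27*(-1/37)) = (-50 - 19)*(-27/37) = -69*(-27/37) = 1863/37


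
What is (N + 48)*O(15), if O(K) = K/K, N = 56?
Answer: 104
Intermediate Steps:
O(K) = 1
(N + 48)*O(15) = (56 + 48)*1 = 104*1 = 104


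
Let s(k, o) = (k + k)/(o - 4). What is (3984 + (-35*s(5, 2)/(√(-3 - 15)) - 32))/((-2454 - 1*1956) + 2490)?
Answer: -247/120 + 35*I*√2/2304 ≈ -2.0583 + 0.021483*I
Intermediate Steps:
s(k, o) = 2*k/(-4 + o) (s(k, o) = (2*k)/(-4 + o) = 2*k/(-4 + o))
(3984 + (-35*s(5, 2)/(√(-3 - 15)) - 32))/((-2454 - 1*1956) + 2490) = (3984 + (-35*2*5/(-4 + 2)/(√(-3 - 15)) - 32))/((-2454 - 1*1956) + 2490) = (3984 + (-35*2*5/(-2)/(√(-18)) - 32))/((-2454 - 1956) + 2490) = (3984 + (-35*2*5*(-½)/(3*I*√2) - 32))/(-4410 + 2490) = (3984 + (-(-175)*(-I*√2/6) - 32))/(-1920) = (3984 + (-175*I*√2/6 - 32))*(-1/1920) = (3984 + (-32 - 175*I*√2/6))*(-1/1920) = (3952 - 175*I*√2/6)*(-1/1920) = -247/120 + 35*I*√2/2304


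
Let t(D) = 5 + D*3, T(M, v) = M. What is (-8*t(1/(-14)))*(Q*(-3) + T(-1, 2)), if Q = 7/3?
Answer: 2144/7 ≈ 306.29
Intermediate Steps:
Q = 7/3 (Q = 7*(1/3) = 7/3 ≈ 2.3333)
t(D) = 5 + 3*D
(-8*t(1/(-14)))*(Q*(-3) + T(-1, 2)) = (-8*(5 + 3/(-14)))*((7/3)*(-3) - 1) = (-8*(5 + 3*(-1/14)))*(-7 - 1) = -8*(5 - 3/14)*(-8) = -8*67/14*(-8) = -268/7*(-8) = 2144/7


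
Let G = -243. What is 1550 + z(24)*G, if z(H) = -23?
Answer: 7139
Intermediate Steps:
1550 + z(24)*G = 1550 - 23*(-243) = 1550 + 5589 = 7139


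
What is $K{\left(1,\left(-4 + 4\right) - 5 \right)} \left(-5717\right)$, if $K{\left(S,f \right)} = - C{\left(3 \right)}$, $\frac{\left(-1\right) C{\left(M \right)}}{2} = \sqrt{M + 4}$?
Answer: $- 11434 \sqrt{7} \approx -30252.0$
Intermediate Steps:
$C{\left(M \right)} = - 2 \sqrt{4 + M}$ ($C{\left(M \right)} = - 2 \sqrt{M + 4} = - 2 \sqrt{4 + M}$)
$K{\left(S,f \right)} = 2 \sqrt{7}$ ($K{\left(S,f \right)} = - \left(-2\right) \sqrt{4 + 3} = - \left(-2\right) \sqrt{7} = 2 \sqrt{7}$)
$K{\left(1,\left(-4 + 4\right) - 5 \right)} \left(-5717\right) = 2 \sqrt{7} \left(-5717\right) = - 11434 \sqrt{7}$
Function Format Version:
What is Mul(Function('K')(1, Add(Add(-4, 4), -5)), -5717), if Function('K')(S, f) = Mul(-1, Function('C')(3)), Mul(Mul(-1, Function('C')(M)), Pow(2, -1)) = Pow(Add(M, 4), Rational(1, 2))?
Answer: Mul(-11434, Pow(7, Rational(1, 2))) ≈ -30252.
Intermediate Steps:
Function('C')(M) = Mul(-2, Pow(Add(4, M), Rational(1, 2))) (Function('C')(M) = Mul(-2, Pow(Add(M, 4), Rational(1, 2))) = Mul(-2, Pow(Add(4, M), Rational(1, 2))))
Function('K')(S, f) = Mul(2, Pow(7, Rational(1, 2))) (Function('K')(S, f) = Mul(-1, Mul(-2, Pow(Add(4, 3), Rational(1, 2)))) = Mul(-1, Mul(-2, Pow(7, Rational(1, 2)))) = Mul(2, Pow(7, Rational(1, 2))))
Mul(Function('K')(1, Add(Add(-4, 4), -5)), -5717) = Mul(Mul(2, Pow(7, Rational(1, 2))), -5717) = Mul(-11434, Pow(7, Rational(1, 2)))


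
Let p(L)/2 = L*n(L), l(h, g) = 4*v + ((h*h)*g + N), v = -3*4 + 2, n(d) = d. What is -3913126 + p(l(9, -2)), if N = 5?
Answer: -3835508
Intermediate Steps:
v = -10 (v = -12 + 2 = -10)
l(h, g) = -35 + g*h**2 (l(h, g) = 4*(-10) + ((h*h)*g + 5) = -40 + (h**2*g + 5) = -40 + (g*h**2 + 5) = -40 + (5 + g*h**2) = -35 + g*h**2)
p(L) = 2*L**2 (p(L) = 2*(L*L) = 2*L**2)
-3913126 + p(l(9, -2)) = -3913126 + 2*(-35 - 2*9**2)**2 = -3913126 + 2*(-35 - 2*81)**2 = -3913126 + 2*(-35 - 162)**2 = -3913126 + 2*(-197)**2 = -3913126 + 2*38809 = -3913126 + 77618 = -3835508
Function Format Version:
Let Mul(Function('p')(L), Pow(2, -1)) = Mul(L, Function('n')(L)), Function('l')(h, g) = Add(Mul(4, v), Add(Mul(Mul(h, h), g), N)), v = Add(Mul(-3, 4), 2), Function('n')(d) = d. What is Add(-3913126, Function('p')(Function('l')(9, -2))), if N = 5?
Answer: -3835508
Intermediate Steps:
v = -10 (v = Add(-12, 2) = -10)
Function('l')(h, g) = Add(-35, Mul(g, Pow(h, 2))) (Function('l')(h, g) = Add(Mul(4, -10), Add(Mul(Mul(h, h), g), 5)) = Add(-40, Add(Mul(Pow(h, 2), g), 5)) = Add(-40, Add(Mul(g, Pow(h, 2)), 5)) = Add(-40, Add(5, Mul(g, Pow(h, 2)))) = Add(-35, Mul(g, Pow(h, 2))))
Function('p')(L) = Mul(2, Pow(L, 2)) (Function('p')(L) = Mul(2, Mul(L, L)) = Mul(2, Pow(L, 2)))
Add(-3913126, Function('p')(Function('l')(9, -2))) = Add(-3913126, Mul(2, Pow(Add(-35, Mul(-2, Pow(9, 2))), 2))) = Add(-3913126, Mul(2, Pow(Add(-35, Mul(-2, 81)), 2))) = Add(-3913126, Mul(2, Pow(Add(-35, -162), 2))) = Add(-3913126, Mul(2, Pow(-197, 2))) = Add(-3913126, Mul(2, 38809)) = Add(-3913126, 77618) = -3835508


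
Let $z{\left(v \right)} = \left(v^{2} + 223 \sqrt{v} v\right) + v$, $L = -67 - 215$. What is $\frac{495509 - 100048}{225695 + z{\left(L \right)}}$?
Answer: $\frac{120590690957}{1208197590841} + \frac{24868960446 i \sqrt{282}}{1208197590841} \approx 0.09981 + 0.34566 i$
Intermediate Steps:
$L = -282$ ($L = -67 - 215 = -282$)
$z{\left(v \right)} = v + v^{2} + 223 v^{\frac{3}{2}}$ ($z{\left(v \right)} = \left(v^{2} + 223 v^{\frac{3}{2}}\right) + v = v + v^{2} + 223 v^{\frac{3}{2}}$)
$\frac{495509 - 100048}{225695 + z{\left(L \right)}} = \frac{495509 - 100048}{225695 + \left(-282 + \left(-282\right)^{2} + 223 \left(-282\right)^{\frac{3}{2}}\right)} = \frac{395461}{225695 + \left(-282 + 79524 + 223 \left(- 282 i \sqrt{282}\right)\right)} = \frac{395461}{225695 - \left(-79242 + 62886 i \sqrt{282}\right)} = \frac{395461}{225695 + \left(79242 - 62886 i \sqrt{282}\right)} = \frac{395461}{304937 - 62886 i \sqrt{282}}$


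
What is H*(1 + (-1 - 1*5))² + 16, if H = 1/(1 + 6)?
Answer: 137/7 ≈ 19.571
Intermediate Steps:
H = ⅐ (H = 1/7 = ⅐ ≈ 0.14286)
H*(1 + (-1 - 1*5))² + 16 = (1 + (-1 - 1*5))²/7 + 16 = (1 + (-1 - 5))²/7 + 16 = (1 - 6)²/7 + 16 = (⅐)*(-5)² + 16 = (⅐)*25 + 16 = 25/7 + 16 = 137/7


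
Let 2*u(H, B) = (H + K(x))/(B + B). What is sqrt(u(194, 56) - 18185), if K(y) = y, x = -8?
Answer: I*sqrt(14256389)/28 ≈ 134.85*I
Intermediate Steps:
u(H, B) = (-8 + H)/(4*B) (u(H, B) = ((H - 8)/(B + B))/2 = ((-8 + H)/((2*B)))/2 = ((-8 + H)*(1/(2*B)))/2 = ((-8 + H)/(2*B))/2 = (-8 + H)/(4*B))
sqrt(u(194, 56) - 18185) = sqrt((1/4)*(-8 + 194)/56 - 18185) = sqrt((1/4)*(1/56)*186 - 18185) = sqrt(93/112 - 18185) = sqrt(-2036627/112) = I*sqrt(14256389)/28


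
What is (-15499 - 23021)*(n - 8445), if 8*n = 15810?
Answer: 249176250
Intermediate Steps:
n = 7905/4 (n = (⅛)*15810 = 7905/4 ≈ 1976.3)
(-15499 - 23021)*(n - 8445) = (-15499 - 23021)*(7905/4 - 8445) = -38520*(-25875/4) = 249176250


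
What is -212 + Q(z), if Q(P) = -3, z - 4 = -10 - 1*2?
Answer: -215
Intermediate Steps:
z = -8 (z = 4 + (-10 - 1*2) = 4 + (-10 - 2) = 4 - 12 = -8)
-212 + Q(z) = -212 - 3 = -215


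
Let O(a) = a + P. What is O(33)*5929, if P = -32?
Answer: 5929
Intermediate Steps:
O(a) = -32 + a (O(a) = a - 32 = -32 + a)
O(33)*5929 = (-32 + 33)*5929 = 1*5929 = 5929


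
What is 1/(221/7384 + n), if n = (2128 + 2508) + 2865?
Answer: 568/4260585 ≈ 0.00013332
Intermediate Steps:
n = 7501 (n = 4636 + 2865 = 7501)
1/(221/7384 + n) = 1/(221/7384 + 7501) = 1/(221*(1/7384) + 7501) = 1/(17/568 + 7501) = 1/(4260585/568) = 568/4260585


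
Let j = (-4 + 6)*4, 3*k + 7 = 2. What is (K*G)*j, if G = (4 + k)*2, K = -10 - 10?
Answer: -2240/3 ≈ -746.67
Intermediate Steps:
k = -5/3 (k = -7/3 + (⅓)*2 = -7/3 + ⅔ = -5/3 ≈ -1.6667)
K = -20
G = 14/3 (G = (4 - 5/3)*2 = (7/3)*2 = 14/3 ≈ 4.6667)
j = 8 (j = 2*4 = 8)
(K*G)*j = -20*14/3*8 = -280/3*8 = -2240/3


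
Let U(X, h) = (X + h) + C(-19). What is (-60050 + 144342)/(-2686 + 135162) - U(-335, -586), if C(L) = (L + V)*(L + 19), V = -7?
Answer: 30523672/33119 ≈ 921.64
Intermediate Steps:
C(L) = (-7 + L)*(19 + L) (C(L) = (L - 7)*(L + 19) = (-7 + L)*(19 + L))
U(X, h) = X + h (U(X, h) = (X + h) + (-133 + (-19)**2 + 12*(-19)) = (X + h) + (-133 + 361 - 228) = (X + h) + 0 = X + h)
(-60050 + 144342)/(-2686 + 135162) - U(-335, -586) = (-60050 + 144342)/(-2686 + 135162) - (-335 - 586) = 84292/132476 - 1*(-921) = 84292*(1/132476) + 921 = 21073/33119 + 921 = 30523672/33119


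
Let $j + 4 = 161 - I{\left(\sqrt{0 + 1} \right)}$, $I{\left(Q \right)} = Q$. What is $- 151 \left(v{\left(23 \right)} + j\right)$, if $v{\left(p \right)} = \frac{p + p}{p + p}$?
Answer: $-23707$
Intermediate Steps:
$v{\left(p \right)} = 1$ ($v{\left(p \right)} = \frac{2 p}{2 p} = 2 p \frac{1}{2 p} = 1$)
$j = 156$ ($j = -4 + \left(161 - \sqrt{0 + 1}\right) = -4 + \left(161 - \sqrt{1}\right) = -4 + \left(161 - 1\right) = -4 + 160 = 156$)
$- 151 \left(v{\left(23 \right)} + j\right) = - 151 \left(1 + 156\right) = \left(-151\right) 157 = -23707$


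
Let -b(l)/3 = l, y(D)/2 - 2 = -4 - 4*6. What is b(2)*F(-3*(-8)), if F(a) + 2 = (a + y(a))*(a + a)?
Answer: 8076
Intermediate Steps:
y(D) = -52 (y(D) = 4 + 2*(-4 - 4*6) = 4 + 2*(-4 - 24) = 4 + 2*(-28) = 4 - 56 = -52)
b(l) = -3*l
F(a) = -2 + 2*a*(-52 + a) (F(a) = -2 + (a - 52)*(a + a) = -2 + (-52 + a)*(2*a) = -2 + 2*a*(-52 + a))
b(2)*F(-3*(-8)) = (-3*2)*(-2 - (-312)*(-8) + 2*(-3*(-8))**2) = -6*(-2 - 104*24 + 2*24**2) = -6*(-2 - 2496 + 2*576) = -6*(-2 - 2496 + 1152) = -6*(-1346) = 8076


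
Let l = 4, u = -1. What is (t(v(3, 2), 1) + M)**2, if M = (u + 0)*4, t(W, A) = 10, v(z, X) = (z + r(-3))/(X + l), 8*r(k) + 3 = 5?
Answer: 36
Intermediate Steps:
r(k) = 1/4 (r(k) = -3/8 + (1/8)*5 = -3/8 + 5/8 = 1/4)
v(z, X) = (1/4 + z)/(4 + X) (v(z, X) = (z + 1/4)/(X + 4) = (1/4 + z)/(4 + X))
M = -4 (M = (-1 + 0)*4 = -1*4 = -4)
(t(v(3, 2), 1) + M)**2 = (10 - 4)**2 = 6**2 = 36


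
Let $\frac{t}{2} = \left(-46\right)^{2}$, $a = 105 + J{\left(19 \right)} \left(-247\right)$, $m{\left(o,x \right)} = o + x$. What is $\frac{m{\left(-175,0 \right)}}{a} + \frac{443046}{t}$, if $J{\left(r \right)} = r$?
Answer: $\frac{63544864}{606763} \approx 104.73$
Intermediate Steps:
$a = -4588$ ($a = 105 + 19 \left(-247\right) = 105 - 4693 = -4588$)
$t = 4232$ ($t = 2 \left(-46\right)^{2} = 2 \cdot 2116 = 4232$)
$\frac{m{\left(-175,0 \right)}}{a} + \frac{443046}{t} = \frac{-175 + 0}{-4588} + \frac{443046}{4232} = \left(-175\right) \left(- \frac{1}{4588}\right) + 443046 \cdot \frac{1}{4232} = \frac{175}{4588} + \frac{221523}{2116} = \frac{63544864}{606763}$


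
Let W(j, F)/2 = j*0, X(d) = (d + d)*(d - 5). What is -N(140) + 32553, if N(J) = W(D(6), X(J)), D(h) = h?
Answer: 32553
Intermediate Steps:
X(d) = 2*d*(-5 + d) (X(d) = (2*d)*(-5 + d) = 2*d*(-5 + d))
W(j, F) = 0 (W(j, F) = 2*(j*0) = 2*0 = 0)
N(J) = 0
-N(140) + 32553 = -1*0 + 32553 = 0 + 32553 = 32553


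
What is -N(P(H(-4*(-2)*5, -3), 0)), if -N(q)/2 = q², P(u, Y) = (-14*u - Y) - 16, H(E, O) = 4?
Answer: 10368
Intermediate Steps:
P(u, Y) = -16 - Y - 14*u (P(u, Y) = (-Y - 14*u) - 16 = -16 - Y - 14*u)
N(q) = -2*q²
-N(P(H(-4*(-2)*5, -3), 0)) = -(-2)*(-16 - 1*0 - 14*4)² = -(-2)*(-16 + 0 - 56)² = -(-2)*(-72)² = -(-2)*5184 = -1*(-10368) = 10368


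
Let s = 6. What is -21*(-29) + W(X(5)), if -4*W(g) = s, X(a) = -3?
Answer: 1215/2 ≈ 607.50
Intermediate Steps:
W(g) = -3/2 (W(g) = -¼*6 = -3/2)
-21*(-29) + W(X(5)) = -21*(-29) - 3/2 = 609 - 3/2 = 1215/2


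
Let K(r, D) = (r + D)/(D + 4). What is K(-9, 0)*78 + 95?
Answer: -161/2 ≈ -80.500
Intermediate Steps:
K(r, D) = (D + r)/(4 + D)
K(-9, 0)*78 + 95 = ((0 - 9)/(4 + 0))*78 + 95 = (-9/4)*78 + 95 = ((¼)*(-9))*78 + 95 = -9/4*78 + 95 = -351/2 + 95 = -161/2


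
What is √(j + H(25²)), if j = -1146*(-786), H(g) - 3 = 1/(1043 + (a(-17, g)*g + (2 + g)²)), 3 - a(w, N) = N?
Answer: √26480588751178/5422 ≈ 949.08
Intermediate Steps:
a(w, N) = 3 - N
H(g) = 3 + 1/(1043 + (2 + g)² + g*(3 - g)) (H(g) = 3 + 1/(1043 + ((3 - g)*g + (2 + g)²)) = 3 + 1/(1043 + (g*(3 - g) + (2 + g)²)) = 3 + 1/(1043 + ((2 + g)² + g*(3 - g))) = 3 + 1/(1043 + (2 + g)² + g*(3 - g)))
j = 900756
√(j + H(25²)) = √(900756 + (3142 + 21*25²)/(1047 + 7*25²)) = √(900756 + (3142 + 21*625)/(1047 + 7*625)) = √(900756 + (3142 + 13125)/(1047 + 4375)) = √(900756 + 16267/5422) = √(4883915299/5422) = √26480588751178/5422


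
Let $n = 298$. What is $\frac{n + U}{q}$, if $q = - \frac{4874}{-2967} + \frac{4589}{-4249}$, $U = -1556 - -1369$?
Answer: $\frac{1399352913}{7094063} \approx 197.26$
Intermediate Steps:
$U = -187$ ($U = -1556 + 1369 = -187$)
$q = \frac{7094063}{12606783}$ ($q = \left(-4874\right) \left(- \frac{1}{2967}\right) + 4589 \left(- \frac{1}{4249}\right) = \frac{4874}{2967} - \frac{4589}{4249} = \frac{7094063}{12606783} \approx 0.56272$)
$\frac{n + U}{q} = \frac{298 - 187}{\frac{7094063}{12606783}} = 111 \cdot \frac{12606783}{7094063} = \frac{1399352913}{7094063}$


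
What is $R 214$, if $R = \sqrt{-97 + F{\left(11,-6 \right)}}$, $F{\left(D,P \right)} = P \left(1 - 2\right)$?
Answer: $214 i \sqrt{91} \approx 2041.4 i$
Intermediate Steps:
$F{\left(D,P \right)} = - P$ ($F{\left(D,P \right)} = P \left(-1\right) = - P$)
$R = i \sqrt{91}$ ($R = \sqrt{-97 - -6} = \sqrt{-97 + 6} = \sqrt{-91} = i \sqrt{91} \approx 9.5394 i$)
$R 214 = i \sqrt{91} \cdot 214 = 214 i \sqrt{91}$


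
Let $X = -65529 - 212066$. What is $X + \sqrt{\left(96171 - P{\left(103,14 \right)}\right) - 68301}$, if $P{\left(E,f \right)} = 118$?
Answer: $-277595 + 2 \sqrt{6938} \approx -2.7743 \cdot 10^{5}$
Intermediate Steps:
$X = -277595$
$X + \sqrt{\left(96171 - P{\left(103,14 \right)}\right) - 68301} = -277595 + \sqrt{\left(96171 - 118\right) - 68301} = -277595 + \sqrt{\left(96171 - 118\right) + \left(-75979 + 7678\right)} = -277595 + \sqrt{96053 - 68301} = -277595 + \sqrt{27752} = -277595 + 2 \sqrt{6938}$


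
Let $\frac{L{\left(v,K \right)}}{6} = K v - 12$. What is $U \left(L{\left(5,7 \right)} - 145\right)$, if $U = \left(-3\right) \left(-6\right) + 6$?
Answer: $-168$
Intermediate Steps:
$U = 24$ ($U = 18 + 6 = 24$)
$L{\left(v,K \right)} = -72 + 6 K v$ ($L{\left(v,K \right)} = 6 \left(K v - 12\right) = 6 \left(-12 + K v\right) = -72 + 6 K v$)
$U \left(L{\left(5,7 \right)} - 145\right) = 24 \left(\left(-72 + 6 \cdot 7 \cdot 5\right) - 145\right) = 24 \left(\left(-72 + 210\right) - 145\right) = 24 \left(138 - 145\right) = 24 \left(-7\right) = -168$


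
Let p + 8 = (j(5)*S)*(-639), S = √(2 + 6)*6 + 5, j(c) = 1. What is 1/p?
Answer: 3203/107337239 - 7668*√2/107337239 ≈ -7.1189e-5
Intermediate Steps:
S = 5 + 12*√2 (S = √8*6 + 5 = (2*√2)*6 + 5 = 12*√2 + 5 = 5 + 12*√2 ≈ 21.971)
p = -3203 - 7668*√2 (p = -8 + (1*(5 + 12*√2))*(-639) = -8 + (5 + 12*√2)*(-639) = -8 + (-3195 - 7668*√2) = -3203 - 7668*√2 ≈ -14047.)
1/p = 1/(-3203 - 7668*√2)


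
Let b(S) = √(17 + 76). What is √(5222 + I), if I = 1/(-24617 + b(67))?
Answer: √(5222 - 1/(24617 - √93)) ≈ 72.263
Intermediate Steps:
b(S) = √93
I = 1/(-24617 + √93) ≈ -4.0638e-5
√(5222 + I) = √(5222 + (-24617/605996596 - √93/605996596)) = √(3164514199695/605996596 - √93/605996596)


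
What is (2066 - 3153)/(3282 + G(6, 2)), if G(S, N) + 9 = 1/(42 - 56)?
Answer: -15218/45821 ≈ -0.33212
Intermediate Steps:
G(S, N) = -127/14 (G(S, N) = -9 + 1/(42 - 56) = -9 + 1/(-14) = -9 - 1/14 = -127/14)
(2066 - 3153)/(3282 + G(6, 2)) = (2066 - 3153)/(3282 - 127/14) = -1087/45821/14 = -1087*14/45821 = -15218/45821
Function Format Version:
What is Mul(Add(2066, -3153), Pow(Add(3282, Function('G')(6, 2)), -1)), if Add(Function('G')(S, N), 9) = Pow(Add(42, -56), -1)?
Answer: Rational(-15218, 45821) ≈ -0.33212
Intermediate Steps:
Function('G')(S, N) = Rational(-127, 14) (Function('G')(S, N) = Add(-9, Pow(Add(42, -56), -1)) = Add(-9, Pow(-14, -1)) = Add(-9, Rational(-1, 14)) = Rational(-127, 14))
Mul(Add(2066, -3153), Pow(Add(3282, Function('G')(6, 2)), -1)) = Mul(Add(2066, -3153), Pow(Add(3282, Rational(-127, 14)), -1)) = Mul(-1087, Pow(Rational(45821, 14), -1)) = Mul(-1087, Rational(14, 45821)) = Rational(-15218, 45821)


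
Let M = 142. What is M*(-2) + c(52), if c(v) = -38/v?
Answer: -7403/26 ≈ -284.73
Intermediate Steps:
M*(-2) + c(52) = 142*(-2) - 38/52 = -284 - 38*1/52 = -284 - 19/26 = -7403/26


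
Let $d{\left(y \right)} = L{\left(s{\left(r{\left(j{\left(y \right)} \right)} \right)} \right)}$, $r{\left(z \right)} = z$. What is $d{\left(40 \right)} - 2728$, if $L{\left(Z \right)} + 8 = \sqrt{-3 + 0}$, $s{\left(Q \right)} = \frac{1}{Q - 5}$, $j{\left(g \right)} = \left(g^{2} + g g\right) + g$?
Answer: $-2736 + i \sqrt{3} \approx -2736.0 + 1.732 i$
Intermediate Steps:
$j{\left(g \right)} = g + 2 g^{2}$ ($j{\left(g \right)} = \left(g^{2} + g^{2}\right) + g = 2 g^{2} + g = g + 2 g^{2}$)
$s{\left(Q \right)} = \frac{1}{-5 + Q}$
$L{\left(Z \right)} = -8 + i \sqrt{3}$ ($L{\left(Z \right)} = -8 + \sqrt{-3 + 0} = -8 + \sqrt{-3} = -8 + i \sqrt{3}$)
$d{\left(y \right)} = -8 + i \sqrt{3}$
$d{\left(40 \right)} - 2728 = \left(-8 + i \sqrt{3}\right) - 2728 = -2736 + i \sqrt{3}$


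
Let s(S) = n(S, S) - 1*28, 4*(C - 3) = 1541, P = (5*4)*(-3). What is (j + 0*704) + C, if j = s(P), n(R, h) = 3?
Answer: 1453/4 ≈ 363.25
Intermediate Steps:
P = -60 (P = 20*(-3) = -60)
C = 1553/4 (C = 3 + (1/4)*1541 = 3 + 1541/4 = 1553/4 ≈ 388.25)
s(S) = -25 (s(S) = 3 - 1*28 = 3 - 28 = -25)
j = -25
(j + 0*704) + C = (-25 + 0*704) + 1553/4 = (-25 + 0) + 1553/4 = -25 + 1553/4 = 1453/4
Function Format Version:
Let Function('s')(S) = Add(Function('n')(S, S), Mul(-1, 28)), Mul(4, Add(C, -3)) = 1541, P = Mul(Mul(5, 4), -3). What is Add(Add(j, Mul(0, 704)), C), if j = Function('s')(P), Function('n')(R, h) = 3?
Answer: Rational(1453, 4) ≈ 363.25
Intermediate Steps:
P = -60 (P = Mul(20, -3) = -60)
C = Rational(1553, 4) (C = Add(3, Mul(Rational(1, 4), 1541)) = Add(3, Rational(1541, 4)) = Rational(1553, 4) ≈ 388.25)
Function('s')(S) = -25 (Function('s')(S) = Add(3, Mul(-1, 28)) = Add(3, -28) = -25)
j = -25
Add(Add(j, Mul(0, 704)), C) = Add(Add(-25, Mul(0, 704)), Rational(1553, 4)) = Add(Add(-25, 0), Rational(1553, 4)) = Add(-25, Rational(1553, 4)) = Rational(1453, 4)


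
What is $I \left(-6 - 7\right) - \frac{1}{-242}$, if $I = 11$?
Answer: $- \frac{34605}{242} \approx -143.0$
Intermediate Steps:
$I \left(-6 - 7\right) - \frac{1}{-242} = 11 \left(-6 - 7\right) - \frac{1}{-242} = 11 \left(-13\right) - - \frac{1}{242} = -143 + \frac{1}{242} = - \frac{34605}{242}$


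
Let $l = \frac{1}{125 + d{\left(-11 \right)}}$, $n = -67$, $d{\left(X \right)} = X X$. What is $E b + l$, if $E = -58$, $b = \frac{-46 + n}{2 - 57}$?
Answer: $- \frac{1612229}{13530} \approx -119.16$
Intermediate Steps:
$d{\left(X \right)} = X^{2}$
$l = \frac{1}{246}$ ($l = \frac{1}{125 + \left(-11\right)^{2}} = \frac{1}{125 + 121} = \frac{1}{246} \approx 0.004065$)
$b = \frac{113}{55}$ ($b = \frac{-46 - 67}{2 - 57} = - \frac{113}{-55} = \left(-113\right) \left(- \frac{1}{55}\right) = \frac{113}{55} \approx 2.0545$)
$E b + l = \left(-58\right) \frac{113}{55} + \frac{1}{246} = - \frac{6554}{55} + \frac{1}{246} = - \frac{1612229}{13530}$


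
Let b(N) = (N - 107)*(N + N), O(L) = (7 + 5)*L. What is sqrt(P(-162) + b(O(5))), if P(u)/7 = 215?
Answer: I*sqrt(4135) ≈ 64.304*I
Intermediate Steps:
P(u) = 1505 (P(u) = 7*215 = 1505)
O(L) = 12*L
b(N) = 2*N*(-107 + N) (b(N) = (-107 + N)*(2*N) = 2*N*(-107 + N))
sqrt(P(-162) + b(O(5))) = sqrt(1505 + 2*(12*5)*(-107 + 12*5)) = sqrt(1505 + 2*60*(-107 + 60)) = sqrt(1505 + 2*60*(-47)) = sqrt(1505 - 5640) = sqrt(-4135) = I*sqrt(4135)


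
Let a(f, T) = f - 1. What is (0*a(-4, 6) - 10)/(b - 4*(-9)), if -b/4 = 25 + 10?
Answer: 5/52 ≈ 0.096154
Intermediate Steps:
b = -140 (b = -4*(25 + 10) = -4*35 = -140)
a(f, T) = -1 + f
(0*a(-4, 6) - 10)/(b - 4*(-9)) = (0*(-1 - 4) - 10)/(-140 - 4*(-9)) = (0*(-5) - 10)/(-140 + 36) = (0 - 10)/(-104) = -1/104*(-10) = 5/52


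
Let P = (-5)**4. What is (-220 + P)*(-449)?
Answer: -181845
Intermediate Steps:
P = 625
(-220 + P)*(-449) = (-220 + 625)*(-449) = 405*(-449) = -181845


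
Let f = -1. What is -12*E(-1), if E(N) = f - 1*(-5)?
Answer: -48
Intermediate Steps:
E(N) = 4 (E(N) = -1 - 1*(-5) = -1 + 5 = 4)
-12*E(-1) = -12*4 = -48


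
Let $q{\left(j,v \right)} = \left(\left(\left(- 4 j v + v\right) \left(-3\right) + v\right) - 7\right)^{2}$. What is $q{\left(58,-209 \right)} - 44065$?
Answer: $21040328744$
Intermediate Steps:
$q{\left(j,v \right)} = \left(-7 - 2 v + 12 j v\right)^{2}$ ($q{\left(j,v \right)} = \left(\left(\left(- 4 j v + v\right) \left(-3\right) + v\right) - 7\right)^{2} = \left(\left(\left(v - 4 j v\right) \left(-3\right) + v\right) - 7\right)^{2} = \left(\left(\left(- 3 v + 12 j v\right) + v\right) - 7\right)^{2} = \left(\left(- 2 v + 12 j v\right) - 7\right)^{2} = \left(-7 - 2 v + 12 j v\right)^{2}$)
$q{\left(58,-209 \right)} - 44065 = \left(7 + 2 \left(-209\right) - 696 \left(-209\right)\right)^{2} - 44065 = \left(7 - 418 + 145464\right)^{2} - 44065 = 145053^{2} - 44065 = 21040372809 - 44065 = 21040328744$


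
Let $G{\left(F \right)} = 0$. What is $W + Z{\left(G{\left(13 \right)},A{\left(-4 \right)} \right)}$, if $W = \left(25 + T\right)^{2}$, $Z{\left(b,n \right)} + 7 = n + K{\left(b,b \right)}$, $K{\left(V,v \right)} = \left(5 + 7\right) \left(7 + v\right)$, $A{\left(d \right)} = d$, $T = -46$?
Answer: $514$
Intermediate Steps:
$K{\left(V,v \right)} = 84 + 12 v$ ($K{\left(V,v \right)} = 12 \left(7 + v\right) = 84 + 12 v$)
$Z{\left(b,n \right)} = 77 + n + 12 b$ ($Z{\left(b,n \right)} = -7 + \left(n + \left(84 + 12 b\right)\right) = -7 + \left(84 + n + 12 b\right) = 77 + n + 12 b$)
$W = 441$ ($W = \left(25 - 46\right)^{2} = \left(-21\right)^{2} = 441$)
$W + Z{\left(G{\left(13 \right)},A{\left(-4 \right)} \right)} = 441 + \left(77 - 4 + 12 \cdot 0\right) = 441 + \left(77 - 4 + 0\right) = 441 + 73 = 514$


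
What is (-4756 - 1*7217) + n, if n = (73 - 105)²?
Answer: -10949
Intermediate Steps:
n = 1024 (n = (-32)² = 1024)
(-4756 - 1*7217) + n = (-4756 - 1*7217) + 1024 = (-4756 - 7217) + 1024 = -11973 + 1024 = -10949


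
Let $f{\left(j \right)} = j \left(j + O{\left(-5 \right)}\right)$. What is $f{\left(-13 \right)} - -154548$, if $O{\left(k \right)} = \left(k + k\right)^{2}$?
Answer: $153417$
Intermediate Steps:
$O{\left(k \right)} = 4 k^{2}$ ($O{\left(k \right)} = \left(2 k\right)^{2} = 4 k^{2}$)
$f{\left(j \right)} = j \left(100 + j\right)$ ($f{\left(j \right)} = j \left(j + 4 \left(-5\right)^{2}\right) = j \left(j + 4 \cdot 25\right) = j \left(j + 100\right) = j \left(100 + j\right)$)
$f{\left(-13 \right)} - -154548 = - 13 \left(100 - 13\right) - -154548 = \left(-13\right) 87 + 154548 = -1131 + 154548 = 153417$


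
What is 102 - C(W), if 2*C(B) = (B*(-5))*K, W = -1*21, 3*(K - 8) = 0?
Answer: -318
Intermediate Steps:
K = 8 (K = 8 + (⅓)*0 = 8 + 0 = 8)
W = -21
C(B) = -20*B (C(B) = ((B*(-5))*8)/2 = (-5*B*8)/2 = (-40*B)/2 = -20*B)
102 - C(W) = 102 - (-20)*(-21) = 102 - 1*420 = 102 - 420 = -318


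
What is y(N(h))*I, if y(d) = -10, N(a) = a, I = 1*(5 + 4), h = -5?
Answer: -90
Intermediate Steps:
I = 9 (I = 1*9 = 9)
y(N(h))*I = -10*9 = -90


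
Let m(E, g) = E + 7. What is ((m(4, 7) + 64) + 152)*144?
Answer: 32688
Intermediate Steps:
m(E, g) = 7 + E
((m(4, 7) + 64) + 152)*144 = (((7 + 4) + 64) + 152)*144 = ((11 + 64) + 152)*144 = (75 + 152)*144 = 227*144 = 32688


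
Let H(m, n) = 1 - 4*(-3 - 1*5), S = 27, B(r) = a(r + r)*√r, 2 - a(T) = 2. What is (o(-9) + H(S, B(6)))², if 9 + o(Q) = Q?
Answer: 225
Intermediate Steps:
a(T) = 0 (a(T) = 2 - 1*2 = 2 - 2 = 0)
B(r) = 0 (B(r) = 0*√r = 0)
o(Q) = -9 + Q
H(m, n) = 33 (H(m, n) = 1 - 4*(-3 - 5) = 1 - 4*(-8) = 1 + 32 = 33)
(o(-9) + H(S, B(6)))² = ((-9 - 9) + 33)² = (-18 + 33)² = 15² = 225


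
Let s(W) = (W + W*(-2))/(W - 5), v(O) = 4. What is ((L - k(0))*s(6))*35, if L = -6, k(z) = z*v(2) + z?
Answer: 1260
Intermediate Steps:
k(z) = 5*z (k(z) = z*4 + z = 4*z + z = 5*z)
s(W) = -W/(-5 + W) (s(W) = (W - 2*W)/(-5 + W) = (-W)/(-5 + W) = -W/(-5 + W))
((L - k(0))*s(6))*35 = ((-6 - 5*0)*(-1*6/(-5 + 6)))*35 = ((-6 - 1*0)*(-1*6/1))*35 = ((-6 + 0)*(-1*6*1))*35 = -6*(-6)*35 = 36*35 = 1260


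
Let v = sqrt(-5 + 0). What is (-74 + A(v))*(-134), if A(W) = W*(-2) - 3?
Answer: 10318 + 268*I*sqrt(5) ≈ 10318.0 + 599.27*I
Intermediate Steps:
v = I*sqrt(5) (v = sqrt(-5) = I*sqrt(5) ≈ 2.2361*I)
A(W) = -3 - 2*W (A(W) = -2*W - 3 = -3 - 2*W)
(-74 + A(v))*(-134) = (-74 + (-3 - 2*I*sqrt(5)))*(-134) = (-77 - 2*I*sqrt(5))*(-134) = 10318 + 268*I*sqrt(5)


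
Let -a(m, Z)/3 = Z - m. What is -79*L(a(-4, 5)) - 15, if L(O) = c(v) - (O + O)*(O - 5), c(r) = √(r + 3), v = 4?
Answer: 136497 - 79*√7 ≈ 1.3629e+5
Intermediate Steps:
a(m, Z) = -3*Z + 3*m (a(m, Z) = -3*(Z - m) = -3*Z + 3*m)
c(r) = √(3 + r)
L(O) = √7 - 2*O*(-5 + O) (L(O) = √(3 + 4) - (O + O)*(O - 5) = √7 - 2*O*(-5 + O))
-79*L(a(-4, 5)) - 15 = -79*(√7 - 2*(-3*5 + 3*(-4))² + 10*(-3*5 + 3*(-4))) - 15 = -79*(√7 - 2*(-15 - 12)² + 10*(-15 - 12)) - 15 = -79*(√7 - 2*(-27)² + 10*(-27)) - 15 = -79*(√7 - 2*729 - 270) - 15 = -79*(√7 - 1458 - 270) - 15 = -79*(-1728 + √7) - 15 = (136512 - 79*√7) - 15 = 136497 - 79*√7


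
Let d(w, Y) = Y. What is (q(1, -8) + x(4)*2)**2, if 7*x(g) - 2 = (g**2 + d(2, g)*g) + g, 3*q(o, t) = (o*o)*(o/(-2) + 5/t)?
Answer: 344569/3136 ≈ 109.88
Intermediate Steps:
q(o, t) = o**2*(5/t - o/2)/3 (q(o, t) = ((o*o)*(o/(-2) + 5/t))/3 = (o**2*(o*(-1/2) + 5/t))/3 = (o**2*(-o/2 + 5/t))/3 = (o**2*(5/t - o/2))/3 = o**2*(5/t - o/2)/3)
x(g) = 2/7 + g/7 + 2*g**2/7 (x(g) = 2/7 + ((g**2 + g*g) + g)/7 = 2/7 + ((g**2 + g**2) + g)/7 = 2/7 + (2*g**2 + g)/7 = 2/7 + (g + 2*g**2)/7 = 2/7 + (g/7 + 2*g**2/7) = 2/7 + g/7 + 2*g**2/7)
(q(1, -8) + x(4)*2)**2 = ((1/6)*1**2*(10 - 1*1*(-8))/(-8) + (2/7 + (1/7)*4 + (2/7)*4**2)*2)**2 = ((1/6)*1*(-1/8)*(10 + 8) + (2/7 + 4/7 + (2/7)*16)*2)**2 = ((1/6)*1*(-1/8)*18 + (2/7 + 4/7 + 32/7)*2)**2 = (-3/8 + (38/7)*2)**2 = (-3/8 + 76/7)**2 = (587/56)**2 = 344569/3136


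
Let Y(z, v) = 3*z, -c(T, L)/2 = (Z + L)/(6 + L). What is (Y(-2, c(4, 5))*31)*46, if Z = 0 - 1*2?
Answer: -8556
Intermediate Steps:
Z = -2 (Z = 0 - 2 = -2)
c(T, L) = -2*(-2 + L)/(6 + L)
(Y(-2, c(4, 5))*31)*46 = ((3*(-2))*31)*46 = -6*31*46 = -186*46 = -8556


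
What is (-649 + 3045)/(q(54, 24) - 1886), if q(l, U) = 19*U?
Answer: -1198/715 ≈ -1.6755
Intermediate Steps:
(-649 + 3045)/(q(54, 24) - 1886) = (-649 + 3045)/(19*24 - 1886) = 2396/(456 - 1886) = 2396/(-1430) = 2396*(-1/1430) = -1198/715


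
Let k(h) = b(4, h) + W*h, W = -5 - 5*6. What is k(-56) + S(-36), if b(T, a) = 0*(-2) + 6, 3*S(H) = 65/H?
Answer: 212263/108 ≈ 1965.4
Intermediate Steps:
S(H) = 65/(3*H) (S(H) = (65/H)/3 = 65/(3*H))
b(T, a) = 6 (b(T, a) = 0 + 6 = 6)
W = -35 (W = -5 - 30 = -35)
k(h) = 6 - 35*h
k(-56) + S(-36) = (6 - 35*(-56)) + (65/3)/(-36) = (6 + 1960) + (65/3)*(-1/36) = 1966 - 65/108 = 212263/108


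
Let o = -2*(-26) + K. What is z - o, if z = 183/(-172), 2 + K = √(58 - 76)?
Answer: -8783/172 - 3*I*√2 ≈ -51.064 - 4.2426*I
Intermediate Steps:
K = -2 + 3*I*√2 (K = -2 + √(58 - 76) = -2 + √(-18) = -2 + 3*I*√2 ≈ -2.0 + 4.2426*I)
z = -183/172 (z = 183*(-1/172) = -183/172 ≈ -1.0640)
o = 50 + 3*I*√2 (o = -2*(-26) + (-2 + 3*I*√2) = 52 + (-2 + 3*I*√2) = 50 + 3*I*√2 ≈ 50.0 + 4.2426*I)
z - o = -183/172 - (50 + 3*I*√2) = -183/172 + (-50 - 3*I*√2) = -8783/172 - 3*I*√2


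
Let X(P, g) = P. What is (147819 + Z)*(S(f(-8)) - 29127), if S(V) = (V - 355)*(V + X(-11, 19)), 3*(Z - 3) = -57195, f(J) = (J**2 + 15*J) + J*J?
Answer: -3616269102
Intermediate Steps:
f(J) = 2*J**2 + 15*J (f(J) = (J**2 + 15*J) + J**2 = 2*J**2 + 15*J)
Z = -19062 (Z = 3 + (1/3)*(-57195) = 3 - 19065 = -19062)
S(V) = (-355 + V)*(-11 + V) (S(V) = (V - 355)*(V - 11) = (-355 + V)*(-11 + V))
(147819 + Z)*(S(f(-8)) - 29127) = (147819 - 19062)*((3905 + (-8*(15 + 2*(-8)))**2 - (-2928)*(15 + 2*(-8))) - 29127) = 128757*((3905 + (-8*(15 - 16))**2 - (-2928)*(15 - 16)) - 29127) = 128757*((3905 + (-8*(-1))**2 - (-2928)*(-1)) - 29127) = 128757*((3905 + 8**2 - 366*8) - 29127) = 128757*((3905 + 64 - 2928) - 29127) = 128757*(1041 - 29127) = 128757*(-28086) = -3616269102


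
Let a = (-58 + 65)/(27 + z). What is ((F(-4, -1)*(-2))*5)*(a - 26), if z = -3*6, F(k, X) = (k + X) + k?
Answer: -2270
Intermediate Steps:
F(k, X) = X + 2*k (F(k, X) = (X + k) + k = X + 2*k)
z = -18
a = 7/9 (a = (-58 + 65)/(27 - 18) = 7/9 ≈ 0.77778)
((F(-4, -1)*(-2))*5)*(a - 26) = (((-1 + 2*(-4))*(-2))*5)*(7/9 - 26) = (((-1 - 8)*(-2))*5)*(-227/9) = (-9*(-2)*5)*(-227/9) = (18*5)*(-227/9) = 90*(-227/9) = -2270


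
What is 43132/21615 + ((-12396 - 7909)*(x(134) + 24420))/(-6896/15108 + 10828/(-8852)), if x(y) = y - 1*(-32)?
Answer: 90193348894115337682/303464894865 ≈ 2.9721e+8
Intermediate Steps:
x(y) = 32 + y (x(y) = y + 32 = 32 + y)
43132/21615 + ((-12396 - 7909)*(x(134) + 24420))/(-6896/15108 + 10828/(-8852)) = 43132/21615 + ((-12396 - 7909)*((32 + 134) + 24420))/(-6896/15108 + 10828/(-8852)) = 43132*(1/21615) + (-20305*(166 + 24420))/(-6896*1/15108 + 10828*(-1/8852)) = 43132/21615 + (-20305*24586)/(-1724/3777 - 2707/2213) = 43132/21615 - 499218730/(-14039551/8358501) = 43132/21615 - 499218730*(-8358501/14039551) = 43132/21615 + 4172720253923730/14039551 = 90193348894115337682/303464894865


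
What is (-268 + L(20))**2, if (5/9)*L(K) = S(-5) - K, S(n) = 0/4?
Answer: 92416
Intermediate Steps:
S(n) = 0 (S(n) = 0*(1/4) = 0)
L(K) = -9*K/5 (L(K) = 9*(0 - K)/5 = 9*(-K)/5 = -9*K/5)
(-268 + L(20))**2 = (-268 - 9/5*20)**2 = (-268 - 36)**2 = (-304)**2 = 92416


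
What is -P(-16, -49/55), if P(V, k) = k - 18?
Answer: 1039/55 ≈ 18.891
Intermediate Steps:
P(V, k) = -18 + k
-P(-16, -49/55) = -(-18 - 49/55) = -1*(-1039/55) = 1039/55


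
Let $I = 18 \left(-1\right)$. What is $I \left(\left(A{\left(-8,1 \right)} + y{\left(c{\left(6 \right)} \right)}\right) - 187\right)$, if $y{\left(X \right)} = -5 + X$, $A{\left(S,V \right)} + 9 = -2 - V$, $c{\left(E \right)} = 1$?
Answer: $3654$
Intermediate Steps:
$A{\left(S,V \right)} = -11 - V$ ($A{\left(S,V \right)} = -9 - \left(2 + V\right) = -11 - V$)
$I = -18$
$I \left(\left(A{\left(-8,1 \right)} + y{\left(c{\left(6 \right)} \right)}\right) - 187\right) = - 18 \left(\left(\left(-11 - 1\right) + \left(-5 + 1\right)\right) - 187\right) = - 18 \left(\left(\left(-11 - 1\right) - 4\right) - 187\right) = - 18 \left(\left(-12 - 4\right) - 187\right) = - 18 \left(-16 - 187\right) = \left(-18\right) \left(-203\right) = 3654$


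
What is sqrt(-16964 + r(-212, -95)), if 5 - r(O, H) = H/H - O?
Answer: 18*I*sqrt(53) ≈ 131.04*I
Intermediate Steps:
r(O, H) = 4 + O (r(O, H) = 5 - (H/H - O) = 5 - (1 - O) = 5 + (-1 + O) = 4 + O)
sqrt(-16964 + r(-212, -95)) = sqrt(-16964 + (4 - 212)) = sqrt(-16964 - 208) = sqrt(-17172) = 18*I*sqrt(53)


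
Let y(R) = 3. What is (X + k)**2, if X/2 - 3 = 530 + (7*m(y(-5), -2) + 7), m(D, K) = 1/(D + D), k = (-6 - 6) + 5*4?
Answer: 10699441/9 ≈ 1.1888e+6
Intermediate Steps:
k = 8 (k = -12 + 20 = 8)
m(D, K) = 1/(2*D)
X = 3247/3 (X = 6 + 2*(530 + (7*((1/2)/3) + 7)) = 6 + 2*(530 + (7*((1/2)*(1/3)) + 7)) = 6 + 2*(530 + (7*(1/6) + 7)) = 6 + 2*(530 + (7/6 + 7)) = 6 + 2*(530 + 49/6) = 6 + 2*(3229/6) = 6 + 3229/3 = 3247/3 ≈ 1082.3)
(X + k)**2 = (3247/3 + 8)**2 = (3271/3)**2 = 10699441/9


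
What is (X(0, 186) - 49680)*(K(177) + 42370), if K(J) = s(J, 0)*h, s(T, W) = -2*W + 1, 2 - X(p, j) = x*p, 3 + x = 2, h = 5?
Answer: -2105105250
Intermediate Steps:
x = -1 (x = -3 + 2 = -1)
X(p, j) = 2 + p (X(p, j) = 2 - (-1)*p = 2 + p)
s(T, W) = 1 - 2*W
K(J) = 5 (K(J) = (1 - 2*0)*5 = (1 + 0)*5 = 1*5 = 5)
(X(0, 186) - 49680)*(K(177) + 42370) = ((2 + 0) - 49680)*(5 + 42370) = (2 - 49680)*42375 = -49678*42375 = -2105105250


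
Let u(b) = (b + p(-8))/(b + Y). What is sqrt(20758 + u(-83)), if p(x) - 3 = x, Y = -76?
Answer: sqrt(524796990)/159 ≈ 144.08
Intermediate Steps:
p(x) = 3 + x
u(b) = (-5 + b)/(-76 + b) (u(b) = (b + (3 - 8))/(b - 76) = (b - 5)/(-76 + b) = (-5 + b)/(-76 + b))
sqrt(20758 + u(-83)) = sqrt(20758 + (-5 - 83)/(-76 - 83)) = sqrt(20758 - 88/(-159)) = sqrt(20758 - 1/159*(-88)) = sqrt(20758 + 88/159) = sqrt(3300610/159) = sqrt(524796990)/159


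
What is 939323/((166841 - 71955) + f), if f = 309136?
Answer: 939323/404022 ≈ 2.3249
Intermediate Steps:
939323/((166841 - 71955) + f) = 939323/((166841 - 71955) + 309136) = 939323/(94886 + 309136) = 939323/404022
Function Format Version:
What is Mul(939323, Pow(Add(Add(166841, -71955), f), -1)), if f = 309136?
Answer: Rational(939323, 404022) ≈ 2.3249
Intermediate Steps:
Mul(939323, Pow(Add(Add(166841, -71955), f), -1)) = Mul(939323, Pow(Add(Add(166841, -71955), 309136), -1)) = Mul(939323, Pow(Add(94886, 309136), -1)) = Mul(939323, Pow(404022, -1)) = Mul(939323, Rational(1, 404022)) = Rational(939323, 404022)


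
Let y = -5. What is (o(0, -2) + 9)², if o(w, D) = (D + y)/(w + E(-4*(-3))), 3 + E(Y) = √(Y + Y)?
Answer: 4724/75 - 1064*√6/75 ≈ 28.237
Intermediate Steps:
E(Y) = -3 + √2*√Y (E(Y) = -3 + √(Y + Y) = -3 + √(2*Y) = -3 + √2*√Y)
o(w, D) = (-5 + D)/(-3 + w + 2*√6) (o(w, D) = (D - 5)/(w + (-3 + √2*√(-4*(-3)))) = (-5 + D)/(w + (-3 + √2*√12)) = (-5 + D)/(w + (-3 + √2*(2*√3))) = (-5 + D)/(w + (-3 + 2*√6)) = (-5 + D)/(-3 + w + 2*√6))
(o(0, -2) + 9)² = ((-5 - 2)/(-3 + 0 + 2*√6) + 9)² = (-7/(-3 + 2*√6) + 9)² = (9 - 7/(-3 + 2*√6))²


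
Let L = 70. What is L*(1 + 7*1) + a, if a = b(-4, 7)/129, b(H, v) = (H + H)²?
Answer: 72304/129 ≈ 560.50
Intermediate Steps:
b(H, v) = 4*H² (b(H, v) = (2*H)² = 4*H²)
a = 64/129 (a = (4*(-4)²)/129 = (4*16)*(1/129) = 64*(1/129) = 64/129 ≈ 0.49612)
L*(1 + 7*1) + a = 70*(1 + 7*1) + 64/129 = 70*(1 + 7) + 64/129 = 70*8 + 64/129 = 560 + 64/129 = 72304/129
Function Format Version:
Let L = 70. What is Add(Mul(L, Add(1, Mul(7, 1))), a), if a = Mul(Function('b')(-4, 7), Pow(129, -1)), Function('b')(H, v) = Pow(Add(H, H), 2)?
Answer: Rational(72304, 129) ≈ 560.50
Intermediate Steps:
Function('b')(H, v) = Mul(4, Pow(H, 2)) (Function('b')(H, v) = Pow(Mul(2, H), 2) = Mul(4, Pow(H, 2)))
a = Rational(64, 129) (a = Mul(Mul(4, Pow(-4, 2)), Pow(129, -1)) = Mul(Mul(4, 16), Rational(1, 129)) = Mul(64, Rational(1, 129)) = Rational(64, 129) ≈ 0.49612)
Add(Mul(L, Add(1, Mul(7, 1))), a) = Add(Mul(70, Add(1, Mul(7, 1))), Rational(64, 129)) = Add(Mul(70, Add(1, 7)), Rational(64, 129)) = Add(Mul(70, 8), Rational(64, 129)) = Add(560, Rational(64, 129)) = Rational(72304, 129)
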